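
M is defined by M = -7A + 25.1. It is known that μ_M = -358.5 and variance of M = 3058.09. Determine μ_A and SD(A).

μ_A = 54.8, SD(A) = 7.9

From M = -7A + 25.1: μ_M = a·μ_A + b, so μ_A = (μ_M − b)/a = (-358.5 − 25.1)/(-7) = 54.8.
SD(M) = √3058.09 = 55.3.
SD(M) = |a|·SD(A), so SD(A) = 55.3/|-7| = 7.9.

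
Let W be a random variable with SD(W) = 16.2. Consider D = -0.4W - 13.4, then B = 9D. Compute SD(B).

SD(B) = 58.32

SD(D) = |-0.4|·16.2 = 6.48.
SD(B) = |9|·6.48 = 58.32.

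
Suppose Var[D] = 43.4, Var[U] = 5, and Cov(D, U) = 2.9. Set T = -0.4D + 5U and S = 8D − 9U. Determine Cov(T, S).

By bilinearity, Cov(T, S) = ac·Var[D] + bd·Var[U] + (ad+bc)·Cov(D, U), with a=-0.4, b=5, c=8, d=-9.
ac·Var[D] = (-0.4)·8·43.4 = -138.88
bd·Var[U] = 5·(-9)·5 = -225
(ad+bc)·Cov(D, U) = (43.6)·2.9 = 126.44
Cov(T, S) = -138.88 + (-225) + 126.44 = -237.44.

Cov(T, S) = -237.44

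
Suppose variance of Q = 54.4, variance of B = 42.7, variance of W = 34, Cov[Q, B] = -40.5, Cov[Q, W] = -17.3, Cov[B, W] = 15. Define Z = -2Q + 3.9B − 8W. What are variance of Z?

variance of Z = 2185.267

variance of Z = a²·variance of Q + b²·variance of B + c²·variance of W + 2ab·Cov[Q, B] + 2ac·Cov[Q, W] + 2bc·Cov[B, W], with a = -2, b = 3.9, c = -8.
= 217.6 + 649.467 + 2176 + 631.8 + (-553.6) + (-936)
= 2185.267.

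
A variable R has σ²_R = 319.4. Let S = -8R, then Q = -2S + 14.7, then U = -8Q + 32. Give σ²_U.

σ²_U = 5233049.6

σ²_S = (-8)²·319.4 = 20441.6.
σ²_Q = (-2)²·20441.6 = 81766.4.
σ²_U = (-8)²·81766.4 = 5233049.6.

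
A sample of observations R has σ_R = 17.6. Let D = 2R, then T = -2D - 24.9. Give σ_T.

σ_D = |2|·17.6 = 35.2.
σ_T = |-2|·35.2 = 70.4.

σ_T = 70.4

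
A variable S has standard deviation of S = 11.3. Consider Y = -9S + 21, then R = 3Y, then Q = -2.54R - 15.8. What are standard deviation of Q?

standard deviation of Q = 774.954

standard deviation of Y = |-9|·11.3 = 101.7.
standard deviation of R = |3|·101.7 = 305.1.
standard deviation of Q = |-2.54|·305.1 = 774.954.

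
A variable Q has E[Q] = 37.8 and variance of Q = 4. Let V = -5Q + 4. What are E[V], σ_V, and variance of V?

V = -5Q + 4 is linear with a = -5, b = 4.
E[V] = a·E[Q] + b = (-5)·37.8 + 4 = -185.
σ_Q = √4 = 2.
σ_V = |a|·σ_Q = |-5|·2 = 10.
variance of V = a²·variance of Q = (-5)²·4 = 100 (the additive constant 4 does not affect variance).

E[V] = -185, σ_V = 10, variance of V = 100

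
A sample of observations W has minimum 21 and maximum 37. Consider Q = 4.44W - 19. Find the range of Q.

Range(Q) = 71.04

Range of W = 37 − 21 = 16.
Range(Q) = |a|·Range(W) = |4.44|·16 = 71.04.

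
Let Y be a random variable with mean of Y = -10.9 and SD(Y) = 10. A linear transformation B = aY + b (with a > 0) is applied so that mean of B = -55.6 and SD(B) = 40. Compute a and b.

SD(B) = a·SD(Y) (a > 0), so a = 40/10 = 4.
mean of B = a·mean of Y + b, so b = -55.6 − 4·(-10.9) = -12.

a = 4, b = -12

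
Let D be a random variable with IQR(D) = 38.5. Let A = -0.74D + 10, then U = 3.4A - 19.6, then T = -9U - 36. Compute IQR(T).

IQR(A) = |-0.74|·38.5 = 28.49.
IQR(U) = |3.4|·28.49 = 96.866.
IQR(T) = |-9|·96.866 = 871.794.

IQR(T) = 871.794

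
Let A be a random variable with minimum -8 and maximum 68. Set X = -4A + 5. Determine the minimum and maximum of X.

a = -4 < 0, so order reverses: min(X) = a·max(A)+b = (-4)·68 + 5 = -267; max(X) = a·min(A)+b = (-4)·(-8) + 5 = 37.

min(X) = -267, max(X) = 37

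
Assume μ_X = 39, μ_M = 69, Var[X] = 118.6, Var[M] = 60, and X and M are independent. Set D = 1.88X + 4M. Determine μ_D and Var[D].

μ_D = 1.88·μ_X + 4·μ_M = 1.88·39 + 4·69 = 349.32.
Var[D] = a²·Var[X] + b²·Var[M] + 2ab·covariance of X and M with a = 1.88, b = 4.
Independence gives covariance of X and M = 0.
= 1.88²·118.6 + 4²·60 + 2·1.88·4·0
= 419.17984 + 960 + 0 = 1379.17984.

μ_D = 349.32, Var[D] = 1379.17984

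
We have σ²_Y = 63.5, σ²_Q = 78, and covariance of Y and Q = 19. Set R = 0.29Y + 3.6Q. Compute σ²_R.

σ²_R = a²·σ²_Y + b²·σ²_Q + 2ab·covariance of Y and Q with a = 0.29, b = 3.6.
= 0.29²·63.5 + 3.6²·78 + 2·0.29·3.6·19
= 5.34035 + 1010.88 + 39.672 = 1055.89235.

σ²_R = 1055.89235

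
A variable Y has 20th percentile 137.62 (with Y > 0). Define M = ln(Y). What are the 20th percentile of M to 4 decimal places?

ln(Y) is increasing, so P_{20}(M) = g(P_{20}(Y)) ≈ 4.9245.

20th percentile of M = 4.9245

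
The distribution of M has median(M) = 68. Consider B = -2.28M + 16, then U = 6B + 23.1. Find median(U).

median(B) = (-2.28)·68 + 16 = -139.04.
median(U) = 6·(-139.04) + 23.1 = -811.14.

median(U) = -811.14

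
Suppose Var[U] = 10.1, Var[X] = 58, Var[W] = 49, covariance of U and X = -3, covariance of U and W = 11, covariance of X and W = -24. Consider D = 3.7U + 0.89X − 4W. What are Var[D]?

Var[D] = 793.7328

Var[D] = a²·Var[U] + b²·Var[X] + c²·Var[W] + 2ab·covariance of U and X + 2ac·covariance of U and W + 2bc·covariance of X and W, with a = 3.7, b = 0.89, c = -4.
= 138.269 + 45.9418 + 784 + (-19.758) + (-325.6) + 170.88
= 793.7328.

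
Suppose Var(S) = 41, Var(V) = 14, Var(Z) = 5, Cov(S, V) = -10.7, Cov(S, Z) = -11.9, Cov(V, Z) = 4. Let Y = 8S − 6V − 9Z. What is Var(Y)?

Var(Y) = a²·Var(S) + b²·Var(V) + c²·Var(Z) + 2ab·Cov(S, V) + 2ac·Cov(S, Z) + 2bc·Cov(V, Z), with a = 8, b = -6, c = -9.
= 2624 + 504 + 405 + 1027.2 + 1713.6 + 432
= 6705.8.

Var(Y) = 6705.8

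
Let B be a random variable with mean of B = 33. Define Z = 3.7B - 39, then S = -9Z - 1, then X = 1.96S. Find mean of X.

mean of X = -1467.844

mean of Z = 3.7·33 + (-39) = 83.1.
mean of S = (-9)·83.1 + (-1) = -748.9.
mean of X = 1.96·(-748.9) = -1467.844.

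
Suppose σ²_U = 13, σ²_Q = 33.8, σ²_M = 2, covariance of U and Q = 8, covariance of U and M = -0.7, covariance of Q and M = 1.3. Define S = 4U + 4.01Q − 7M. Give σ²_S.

σ²_S = 1072.36538

σ²_S = a²·σ²_U + b²·σ²_Q + c²·σ²_M + 2ab·covariance of U and Q + 2ac·covariance of U and M + 2bc·covariance of Q and M, with a = 4, b = 4.01, c = -7.
= 208 + 543.50738 + 98 + 256.64 + 39.2 + (-72.982)
= 1072.36538.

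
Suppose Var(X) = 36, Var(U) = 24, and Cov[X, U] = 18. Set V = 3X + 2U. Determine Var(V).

Var(V) = a²·Var(X) + b²·Var(U) + 2ab·Cov[X, U] with a = 3, b = 2.
= 3²·36 + 2²·24 + 2·3·2·18
= 324 + 96 + 216 = 636.

Var(V) = 636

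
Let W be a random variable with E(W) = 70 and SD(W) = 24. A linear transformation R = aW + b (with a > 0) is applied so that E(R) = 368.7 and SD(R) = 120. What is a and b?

a = 5, b = 18.7

SD(R) = a·SD(W) (a > 0), so a = 120/24 = 5.
E(R) = a·E(W) + b, so b = 368.7 − 5·70 = 18.7.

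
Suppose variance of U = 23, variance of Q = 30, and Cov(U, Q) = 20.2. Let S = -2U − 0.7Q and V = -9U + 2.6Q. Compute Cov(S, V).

Cov(S, V) = 381.62

By bilinearity, Cov(S, V) = ac·variance of U + bd·variance of Q + (ad+bc)·Cov(U, Q), with a=-2, b=-0.7, c=-9, d=2.6.
ac·variance of U = (-2)·(-9)·23 = 414
bd·variance of Q = (-0.7)·2.6·30 = -54.6
(ad+bc)·Cov(U, Q) = (1.1)·20.2 = 22.22
Cov(S, V) = 414 + (-54.6) + 22.22 = 381.62.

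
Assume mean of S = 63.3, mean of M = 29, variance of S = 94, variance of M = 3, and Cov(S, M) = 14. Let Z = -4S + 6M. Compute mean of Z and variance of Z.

mean of Z = (-4)·mean of S + 6·mean of M = (-4)·63.3 + 6·29 = -79.2.
variance of Z = a²·variance of S + b²·variance of M + 2ab·Cov(S, M) with a = -4, b = 6.
= (-4)²·94 + 6²·3 + 2·(-4)·6·14
= 1504 + 108 + (-672) = 940.

mean of Z = -79.2, variance of Z = 940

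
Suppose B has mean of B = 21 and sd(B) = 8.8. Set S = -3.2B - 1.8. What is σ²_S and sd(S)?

S = -3.2B - 1.8 is linear with a = -3.2, b = -1.8.
σ²_B = 8.8² = 77.44.
σ²_S = a²·σ²_B = (-3.2)²·77.44 = 792.9856 (the additive constant -1.8 does not affect variance).
sd(S) = |a|·sd(B) = |-3.2|·8.8 = 28.16.

σ²_S = 792.9856, sd(S) = 28.16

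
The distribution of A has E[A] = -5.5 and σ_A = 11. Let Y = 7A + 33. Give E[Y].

E[Y] = -5.5

Y = 7A + 33 is linear with a = 7, b = 33.
E[Y] = a·E[A] + b = 7·(-5.5) + 33 = -5.5.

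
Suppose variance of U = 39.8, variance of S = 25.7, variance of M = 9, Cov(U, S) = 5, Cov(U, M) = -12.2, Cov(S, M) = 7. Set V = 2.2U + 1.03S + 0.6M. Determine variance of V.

variance of V = a²·variance of U + b²·variance of S + c²·variance of M + 2ab·Cov(U, S) + 2ac·Cov(U, M) + 2bc·Cov(S, M), with a = 2.2, b = 1.03, c = 0.6.
= 192.632 + 27.26513 + 3.24 + 22.66 + (-32.208) + 8.652
= 222.24113.

variance of V = 222.24113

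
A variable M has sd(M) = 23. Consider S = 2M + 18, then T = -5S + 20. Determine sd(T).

sd(S) = |2|·23 = 46.
sd(T) = |-5|·46 = 230.

sd(T) = 230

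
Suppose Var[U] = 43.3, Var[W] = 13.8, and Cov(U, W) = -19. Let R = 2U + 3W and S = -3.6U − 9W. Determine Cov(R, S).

By bilinearity, Cov(R, S) = ac·Var[U] + bd·Var[W] + (ad+bc)·Cov(U, W), with a=2, b=3, c=-3.6, d=-9.
ac·Var[U] = 2·(-3.6)·43.3 = -311.76
bd·Var[W] = 3·(-9)·13.8 = -372.6
(ad+bc)·Cov(U, W) = (-28.8)·(-19) = 547.2
Cov(R, S) = -311.76 + (-372.6) + 547.2 = -137.16.

Cov(R, S) = -137.16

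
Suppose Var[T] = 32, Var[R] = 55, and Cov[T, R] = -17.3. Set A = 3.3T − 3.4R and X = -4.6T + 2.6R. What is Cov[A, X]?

Cov[A, X] = -1390.966

By bilinearity, Cov[A, X] = ac·Var[T] + bd·Var[R] + (ad+bc)·Cov[T, R], with a=3.3, b=-3.4, c=-4.6, d=2.6.
ac·Var[T] = 3.3·(-4.6)·32 = -485.76
bd·Var[R] = (-3.4)·2.6·55 = -486.2
(ad+bc)·Cov[T, R] = (24.22)·(-17.3) = -419.006
Cov[A, X] = -485.76 + (-486.2) + (-419.006) = -1390.966.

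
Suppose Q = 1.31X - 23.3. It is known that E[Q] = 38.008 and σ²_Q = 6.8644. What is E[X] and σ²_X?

From Q = 1.31X - 23.3: E[Q] = a·E[X] + b, so E[X] = (E[Q] − b)/a = (38.008 − (-23.3))/1.31 = 46.8.
σ²_Q = a²·σ²_X, so σ²_X = 6.8644/1.31² = 4.

E[X] = 46.8, σ²_X = 4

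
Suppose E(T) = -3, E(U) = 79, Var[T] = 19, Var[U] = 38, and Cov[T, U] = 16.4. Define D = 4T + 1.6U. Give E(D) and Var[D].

E(D) = 4·E(T) + 1.6·E(U) = 4·(-3) + 1.6·79 = 114.4.
Var[D] = a²·Var[T] + b²·Var[U] + 2ab·Cov[T, U] with a = 4, b = 1.6.
= 4²·19 + 1.6²·38 + 2·4·1.6·16.4
= 304 + 97.28 + 209.92 = 611.2.

E(D) = 114.4, Var[D] = 611.2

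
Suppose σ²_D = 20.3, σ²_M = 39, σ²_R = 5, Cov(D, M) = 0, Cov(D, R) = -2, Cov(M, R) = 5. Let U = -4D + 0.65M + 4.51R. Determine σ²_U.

σ²_U = a²·σ²_D + b²·σ²_M + c²·σ²_R + 2ab·Cov(D, M) + 2ac·Cov(D, R) + 2bc·Cov(M, R), with a = -4, b = 0.65, c = 4.51.
= 324.8 + 16.4775 + 101.7005 + 0 + 72.16 + 29.315
= 544.453.

σ²_U = 544.453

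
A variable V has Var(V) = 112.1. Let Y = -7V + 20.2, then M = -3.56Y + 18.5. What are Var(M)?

Var(M) = 69614.81744

Var(Y) = (-7)²·112.1 = 5492.9.
Var(M) = (-3.56)²·5492.9 = 69614.81744.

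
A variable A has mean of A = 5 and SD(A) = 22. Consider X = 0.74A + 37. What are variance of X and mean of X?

variance of X = 265.0384, mean of X = 40.7

X = 0.74A + 37 is linear with a = 0.74, b = 37.
variance of A = 22² = 484.
variance of X = a²·variance of A = 0.74²·484 = 265.0384 (the additive constant 37 does not affect variance).
mean of X = a·mean of A + b = 0.74·5 + 37 = 40.7.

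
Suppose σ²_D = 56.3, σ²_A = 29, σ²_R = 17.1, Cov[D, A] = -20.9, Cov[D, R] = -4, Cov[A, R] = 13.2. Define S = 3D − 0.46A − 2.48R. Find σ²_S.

σ²_S = a²·σ²_D + b²·σ²_A + c²·σ²_R + 2ab·Cov[D, A] + 2ac·Cov[D, R] + 2bc·Cov[A, R], with a = 3, b = -0.46, c = -2.48.
= 506.7 + 6.1364 + 105.17184 + 57.684 + 59.52 + 30.11712
= 765.32936.

σ²_S = 765.32936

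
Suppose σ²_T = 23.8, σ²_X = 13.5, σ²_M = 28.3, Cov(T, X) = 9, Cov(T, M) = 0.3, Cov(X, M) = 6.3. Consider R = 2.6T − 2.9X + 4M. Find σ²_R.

σ²_R = a²·σ²_T + b²·σ²_X + c²·σ²_M + 2ab·Cov(T, X) + 2ac·Cov(T, M) + 2bc·Cov(X, M), with a = 2.6, b = -2.9, c = 4.
= 160.888 + 113.535 + 452.8 + (-135.72) + 6.24 + (-146.16)
= 451.583.

σ²_R = 451.583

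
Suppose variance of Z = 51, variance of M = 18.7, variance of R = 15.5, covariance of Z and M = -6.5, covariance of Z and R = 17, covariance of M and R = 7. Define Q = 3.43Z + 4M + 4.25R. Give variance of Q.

variance of Q = 1734.45365

variance of Q = a²·variance of Z + b²·variance of M + c²·variance of R + 2ab·covariance of Z and M + 2ac·covariance of Z and R + 2bc·covariance of M and R, with a = 3.43, b = 4, c = 4.25.
= 600.0099 + 299.2 + 279.96875 + (-178.36) + 495.635 + 238
= 1734.45365.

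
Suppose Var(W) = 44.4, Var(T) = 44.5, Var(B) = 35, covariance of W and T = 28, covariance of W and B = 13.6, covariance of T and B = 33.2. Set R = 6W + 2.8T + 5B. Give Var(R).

Var(R) = a²·Var(W) + b²·Var(T) + c²·Var(B) + 2ab·covariance of W and T + 2ac·covariance of W and B + 2bc·covariance of T and B, with a = 6, b = 2.8, c = 5.
= 1598.4 + 348.88 + 875 + 940.8 + 816 + 929.6
= 5508.68.

Var(R) = 5508.68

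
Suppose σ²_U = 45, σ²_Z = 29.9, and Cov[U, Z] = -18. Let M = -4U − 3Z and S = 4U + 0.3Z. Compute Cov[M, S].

Cov[M, S] = -509.31

By bilinearity, Cov[M, S] = ac·σ²_U + bd·σ²_Z + (ad+bc)·Cov[U, Z], with a=-4, b=-3, c=4, d=0.3.
ac·σ²_U = (-4)·4·45 = -720
bd·σ²_Z = (-3)·0.3·29.9 = -26.91
(ad+bc)·Cov[U, Z] = (-13.2)·(-18) = 237.6
Cov[M, S] = -720 + (-26.91) + 237.6 = -509.31.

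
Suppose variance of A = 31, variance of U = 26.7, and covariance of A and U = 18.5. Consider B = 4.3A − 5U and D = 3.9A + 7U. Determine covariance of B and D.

By bilinearity, covariance of B and D = ac·variance of A + bd·variance of U + (ad+bc)·covariance of A and U, with a=4.3, b=-5, c=3.9, d=7.
ac·variance of A = 4.3·3.9·31 = 519.87
bd·variance of U = (-5)·7·26.7 = -934.5
(ad+bc)·covariance of A and U = (10.6)·18.5 = 196.1
covariance of B and D = 519.87 + (-934.5) + 196.1 = -218.53.

covariance of B and D = -218.53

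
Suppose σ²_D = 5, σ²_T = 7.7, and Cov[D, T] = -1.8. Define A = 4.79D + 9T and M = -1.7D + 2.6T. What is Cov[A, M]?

By bilinearity, Cov[A, M] = ac·σ²_D + bd·σ²_T + (ad+bc)·Cov[D, T], with a=4.79, b=9, c=-1.7, d=2.6.
ac·σ²_D = 4.79·(-1.7)·5 = -40.715
bd·σ²_T = 9·2.6·7.7 = 180.18
(ad+bc)·Cov[D, T] = (-2.846)·(-1.8) = 5.1228
Cov[A, M] = -40.715 + 180.18 + 5.1228 = 144.5878.

Cov[A, M] = 144.5878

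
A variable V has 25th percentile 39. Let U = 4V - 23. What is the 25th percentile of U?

25th percentile of U = 133

Since a = 4 > 0 the transformation is increasing, so the 25th percentile of U = a·(P_{25} of V) + b = 4·39 + (-23) = 133.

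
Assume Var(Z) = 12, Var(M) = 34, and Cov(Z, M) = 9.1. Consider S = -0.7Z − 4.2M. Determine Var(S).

Var(S) = a²·Var(Z) + b²·Var(M) + 2ab·Cov(Z, M) with a = -0.7, b = -4.2.
= (-0.7)²·12 + (-4.2)²·34 + 2·(-0.7)·(-4.2)·9.1
= 5.88 + 599.76 + 53.508 = 659.148.

Var(S) = 659.148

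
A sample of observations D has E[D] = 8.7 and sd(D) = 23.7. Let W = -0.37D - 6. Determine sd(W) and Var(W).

sd(W) = 8.769, Var(W) = 76.895361

W = -0.37D - 6 is linear with a = -0.37, b = -6.
sd(W) = |a|·sd(D) = |-0.37|·23.7 = 8.769.
Var(D) = 23.7² = 561.69.
Var(W) = a²·Var(D) = (-0.37)²·561.69 = 76.895361 (the additive constant -6 does not affect variance).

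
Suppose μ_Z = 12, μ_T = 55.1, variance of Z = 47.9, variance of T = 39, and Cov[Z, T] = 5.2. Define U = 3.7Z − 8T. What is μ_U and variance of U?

μ_U = 3.7·μ_Z + (-8)·μ_T = 3.7·12 + (-8)·55.1 = -396.4.
variance of U = a²·variance of Z + b²·variance of T + 2ab·Cov[Z, T] with a = 3.7, b = -8.
= 3.7²·47.9 + (-8)²·39 + 2·3.7·(-8)·5.2
= 655.751 + 2496 + (-307.84) = 2843.911.

μ_U = -396.4, variance of U = 2843.911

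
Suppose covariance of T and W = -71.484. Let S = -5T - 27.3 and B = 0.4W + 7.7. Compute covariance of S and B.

covariance of S and B = 142.968

covariance of S and B = a·c·covariance of T and W = (-5)·0.4·(-71.484) = 142.968. Additive constants drop out.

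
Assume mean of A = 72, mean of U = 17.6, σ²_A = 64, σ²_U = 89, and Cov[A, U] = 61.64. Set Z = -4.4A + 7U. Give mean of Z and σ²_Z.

mean of Z = -193.6, σ²_Z = 1803.016

mean of Z = (-4.4)·mean of A + 7·mean of U = (-4.4)·72 + 7·17.6 = -193.6.
σ²_Z = a²·σ²_A + b²·σ²_U + 2ab·Cov[A, U] with a = -4.4, b = 7.
= (-4.4)²·64 + 7²·89 + 2·(-4.4)·7·61.64
= 1239.04 + 4361 + (-3797.024) = 1803.016.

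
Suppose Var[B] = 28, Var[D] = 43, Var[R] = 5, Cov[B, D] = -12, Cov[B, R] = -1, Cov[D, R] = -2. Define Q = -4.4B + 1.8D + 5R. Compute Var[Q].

Var[Q] = a²·Var[B] + b²·Var[D] + c²·Var[R] + 2ab·Cov[B, D] + 2ac·Cov[B, R] + 2bc·Cov[D, R], with a = -4.4, b = 1.8, c = 5.
= 542.08 + 139.32 + 125 + 190.08 + 44 + (-36)
= 1004.48.

Var[Q] = 1004.48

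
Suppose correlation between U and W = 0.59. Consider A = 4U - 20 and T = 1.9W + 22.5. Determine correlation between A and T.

Linear rescalings preserve correlation up to sign; here the slopes 4 and 1.9 have the same sign, so correlation between A and T = correlation between U and W = 0.59.

correlation between A and T = 0.59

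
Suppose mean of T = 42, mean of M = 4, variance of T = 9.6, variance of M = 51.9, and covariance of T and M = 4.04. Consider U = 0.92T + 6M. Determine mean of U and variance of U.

mean of U = 0.92·mean of T + 6·mean of M = 0.92·42 + 6·4 = 62.64.
variance of U = a²·variance of T + b²·variance of M + 2ab·covariance of T and M with a = 0.92, b = 6.
= 0.92²·9.6 + 6²·51.9 + 2·0.92·6·4.04
= 8.12544 + 1868.4 + 44.6016 = 1921.12704.

mean of U = 62.64, variance of U = 1921.12704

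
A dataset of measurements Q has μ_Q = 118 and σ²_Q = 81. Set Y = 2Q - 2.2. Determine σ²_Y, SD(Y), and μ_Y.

σ²_Y = 324, SD(Y) = 18, μ_Y = 233.8

Y = 2Q - 2.2 is linear with a = 2, b = -2.2.
σ²_Y = a²·σ²_Q = 2²·81 = 324 (the additive constant -2.2 does not affect variance).
SD(Q) = √81 = 9.
SD(Y) = |a|·SD(Q) = |2|·9 = 18.
μ_Y = a·μ_Q + b = 2·118 + (-2.2) = 233.8.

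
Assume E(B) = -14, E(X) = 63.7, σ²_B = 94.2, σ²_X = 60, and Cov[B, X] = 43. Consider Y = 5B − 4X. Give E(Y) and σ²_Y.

E(Y) = 5·E(B) + (-4)·E(X) = 5·(-14) + (-4)·63.7 = -324.8.
σ²_Y = a²·σ²_B + b²·σ²_X + 2ab·Cov[B, X] with a = 5, b = -4.
= 5²·94.2 + (-4)²·60 + 2·5·(-4)·43
= 2355 + 960 + (-1720) = 1595.

E(Y) = -324.8, σ²_Y = 1595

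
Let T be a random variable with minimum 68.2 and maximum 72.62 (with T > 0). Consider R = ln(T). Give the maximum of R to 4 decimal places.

max(R) = 4.2852

ln(T) is increasing on this domain, so max(R) comes from max(T) = 72.62: max(R) = ln(72.62) ≈ 4.2852.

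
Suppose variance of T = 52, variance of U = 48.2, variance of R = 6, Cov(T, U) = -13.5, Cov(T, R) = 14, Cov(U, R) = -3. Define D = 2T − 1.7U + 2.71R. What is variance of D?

variance of D = a²·variance of T + b²·variance of U + c²·variance of R + 2ab·Cov(T, U) + 2ac·Cov(T, R) + 2bc·Cov(U, R), with a = 2, b = -1.7, c = 2.71.
= 208 + 139.298 + 44.0646 + 91.8 + 151.76 + 27.642
= 662.5646.

variance of D = 662.5646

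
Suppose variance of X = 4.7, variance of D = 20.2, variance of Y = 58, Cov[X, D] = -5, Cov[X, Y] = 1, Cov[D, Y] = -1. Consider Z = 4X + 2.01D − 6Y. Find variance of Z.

variance of Z = 2140.53002

variance of Z = a²·variance of X + b²·variance of D + c²·variance of Y + 2ab·Cov[X, D] + 2ac·Cov[X, Y] + 2bc·Cov[D, Y], with a = 4, b = 2.01, c = -6.
= 75.2 + 81.61002 + 2088 + (-80.4) + (-48) + 24.12
= 2140.53002.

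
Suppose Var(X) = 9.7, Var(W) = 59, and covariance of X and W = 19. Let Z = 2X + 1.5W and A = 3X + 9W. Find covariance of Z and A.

By bilinearity, covariance of Z and A = ac·Var(X) + bd·Var(W) + (ad+bc)·covariance of X and W, with a=2, b=1.5, c=3, d=9.
ac·Var(X) = 2·3·9.7 = 58.2
bd·Var(W) = 1.5·9·59 = 796.5
(ad+bc)·covariance of X and W = (22.5)·19 = 427.5
covariance of Z and A = 58.2 + 796.5 + 427.5 = 1282.2.

covariance of Z and A = 1282.2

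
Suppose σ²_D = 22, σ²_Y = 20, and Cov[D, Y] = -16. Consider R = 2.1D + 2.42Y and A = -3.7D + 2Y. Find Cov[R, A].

By bilinearity, Cov[R, A] = ac·σ²_D + bd·σ²_Y + (ad+bc)·Cov[D, Y], with a=2.1, b=2.42, c=-3.7, d=2.
ac·σ²_D = 2.1·(-3.7)·22 = -170.94
bd·σ²_Y = 2.42·2·20 = 96.8
(ad+bc)·Cov[D, Y] = (-4.754)·(-16) = 76.064
Cov[R, A] = -170.94 + 96.8 + 76.064 = 1.924.

Cov[R, A] = 1.924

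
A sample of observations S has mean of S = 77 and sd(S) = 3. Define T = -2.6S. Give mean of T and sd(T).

mean of T = -200.2, sd(T) = 7.8

T = -2.6S is linear with a = -2.6, b = 0.
mean of T = a·mean of S + b = (-2.6)·77 = -200.2.
sd(T) = |a|·sd(S) = |-2.6|·3 = 7.8.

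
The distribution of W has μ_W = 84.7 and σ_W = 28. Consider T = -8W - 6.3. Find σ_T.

σ_T = 224

T = -8W - 6.3 is linear with a = -8, b = -6.3.
σ_T = |a|·σ_W = |-8|·28 = 224.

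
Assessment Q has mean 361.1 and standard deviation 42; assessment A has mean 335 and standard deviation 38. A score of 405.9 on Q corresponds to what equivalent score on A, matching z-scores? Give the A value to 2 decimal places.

z = (405.9 − 361.1)/42 ≈ 1.0667.
A = 335 + z·38 = 335 + (405.9 − 361.1)·38/42 ≈ 375.53.

A = 375.53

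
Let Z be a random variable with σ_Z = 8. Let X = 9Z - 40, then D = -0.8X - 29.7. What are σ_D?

σ_D = 57.6

σ_X = |9|·8 = 72.
σ_D = |-0.8|·72 = 57.6.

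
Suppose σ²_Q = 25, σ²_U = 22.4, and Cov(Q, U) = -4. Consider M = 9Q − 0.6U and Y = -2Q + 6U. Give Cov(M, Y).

Cov(M, Y) = -751.44

By bilinearity, Cov(M, Y) = ac·σ²_Q + bd·σ²_U + (ad+bc)·Cov(Q, U), with a=9, b=-0.6, c=-2, d=6.
ac·σ²_Q = 9·(-2)·25 = -450
bd·σ²_U = (-0.6)·6·22.4 = -80.64
(ad+bc)·Cov(Q, U) = (55.2)·(-4) = -220.8
Cov(M, Y) = -450 + (-80.64) + (-220.8) = -751.44.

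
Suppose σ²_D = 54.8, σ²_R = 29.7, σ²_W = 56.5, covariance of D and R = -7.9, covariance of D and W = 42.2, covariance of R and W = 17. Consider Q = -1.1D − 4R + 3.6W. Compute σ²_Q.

σ²_Q = a²·σ²_D + b²·σ²_R + c²·σ²_W + 2ab·covariance of D and R + 2ac·covariance of D and W + 2bc·covariance of R and W, with a = -1.1, b = -4, c = 3.6.
= 66.308 + 475.2 + 732.24 + (-69.52) + (-334.224) + (-489.6)
= 380.404.

σ²_Q = 380.404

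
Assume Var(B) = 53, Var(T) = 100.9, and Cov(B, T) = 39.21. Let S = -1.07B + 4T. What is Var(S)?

Var(S) = a²·Var(B) + b²·Var(T) + 2ab·Cov(B, T) with a = -1.07, b = 4.
= (-1.07)²·53 + 4²·100.9 + 2·(-1.07)·4·39.21
= 60.6797 + 1614.4 + (-335.6376) = 1339.4421.

Var(S) = 1339.4421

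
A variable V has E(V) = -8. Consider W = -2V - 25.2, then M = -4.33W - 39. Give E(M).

E(W) = (-2)·(-8) + (-25.2) = -9.2.
E(M) = (-4.33)·(-9.2) + (-39) = 0.836.

E(M) = 0.836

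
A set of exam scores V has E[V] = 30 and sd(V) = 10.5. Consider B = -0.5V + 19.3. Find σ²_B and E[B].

σ²_B = 27.5625, E[B] = 4.3

B = -0.5V + 19.3 is linear with a = -0.5, b = 19.3.
σ²_V = 10.5² = 110.25.
σ²_B = a²·σ²_V = (-0.5)²·110.25 = 27.5625 (the additive constant 19.3 does not affect variance).
E[B] = a·E[V] + b = (-0.5)·30 + 19.3 = 4.3.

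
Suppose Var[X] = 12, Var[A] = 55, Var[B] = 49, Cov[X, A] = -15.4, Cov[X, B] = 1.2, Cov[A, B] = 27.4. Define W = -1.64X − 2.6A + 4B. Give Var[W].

Var[W] = a²·Var[X] + b²·Var[A] + c²·Var[B] + 2ab·Cov[X, A] + 2ac·Cov[X, B] + 2bc·Cov[A, B], with a = -1.64, b = -2.6, c = 4.
= 32.2752 + 371.8 + 784 + (-131.3312) + (-15.744) + (-569.92)
= 471.08.

Var[W] = 471.08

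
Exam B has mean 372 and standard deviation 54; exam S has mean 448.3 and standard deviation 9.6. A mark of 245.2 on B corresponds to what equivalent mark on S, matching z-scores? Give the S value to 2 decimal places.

z = (245.2 − 372)/54 ≈ -2.3481.
S = 448.3 + z·9.6 = 448.3 + (245.2 − 372)·9.6/54 ≈ 425.76.

S = 425.76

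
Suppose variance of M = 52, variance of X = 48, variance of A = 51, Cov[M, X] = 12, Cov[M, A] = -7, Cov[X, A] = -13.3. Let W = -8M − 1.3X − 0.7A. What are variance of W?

variance of W = 3581.104

variance of W = a²·variance of M + b²·variance of X + c²·variance of A + 2ab·Cov[M, X] + 2ac·Cov[M, A] + 2bc·Cov[X, A], with a = -8, b = -1.3, c = -0.7.
= 3328 + 81.12 + 24.99 + 249.6 + (-78.4) + (-24.206)
= 3581.104.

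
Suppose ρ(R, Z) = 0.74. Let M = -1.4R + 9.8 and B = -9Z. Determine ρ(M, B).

Linear rescalings preserve correlation up to sign; here the slopes -1.4 and -9 have the same sign, so ρ(M, B) = ρ(R, Z) = 0.74.

ρ(M, B) = 0.74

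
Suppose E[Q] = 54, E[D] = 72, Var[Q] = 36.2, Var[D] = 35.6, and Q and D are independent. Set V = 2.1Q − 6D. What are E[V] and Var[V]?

E[V] = -318.6, Var[V] = 1441.242

E[V] = 2.1·E[Q] + (-6)·E[D] = 2.1·54 + (-6)·72 = -318.6.
Var[V] = a²·Var[Q] + b²·Var[D] + 2ab·Cov(Q, D) with a = 2.1, b = -6.
Independence gives Cov(Q, D) = 0.
= 2.1²·36.2 + (-6)²·35.6 + 2·2.1·(-6)·0
= 159.642 + 1281.6 + 0 = 1441.242.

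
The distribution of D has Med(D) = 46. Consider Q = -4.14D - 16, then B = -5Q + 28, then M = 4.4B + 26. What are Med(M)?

Med(M) = 4690.88

Med(Q) = (-4.14)·46 + (-16) = -206.44.
Med(B) = (-5)·(-206.44) + 28 = 1060.2.
Med(M) = 4.4·1060.2 + 26 = 4690.88.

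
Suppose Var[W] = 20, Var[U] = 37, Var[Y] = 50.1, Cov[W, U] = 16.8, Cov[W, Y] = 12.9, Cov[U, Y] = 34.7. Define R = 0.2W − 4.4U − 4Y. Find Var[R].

Var[R] = 2689.952

Var[R] = a²·Var[W] + b²·Var[U] + c²·Var[Y] + 2ab·Cov[W, U] + 2ac·Cov[W, Y] + 2bc·Cov[U, Y], with a = 0.2, b = -4.4, c = -4.
= 0.8 + 716.32 + 801.6 + (-29.568) + (-20.64) + 1221.44
= 2689.952.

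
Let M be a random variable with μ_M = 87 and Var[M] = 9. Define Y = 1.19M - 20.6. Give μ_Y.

Y = 1.19M - 20.6 is linear with a = 1.19, b = -20.6.
μ_Y = a·μ_M + b = 1.19·87 + (-20.6) = 82.93.

μ_Y = 82.93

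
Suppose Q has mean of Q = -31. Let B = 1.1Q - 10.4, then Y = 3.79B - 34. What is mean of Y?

mean of Y = -202.655

mean of B = 1.1·(-31) + (-10.4) = -44.5.
mean of Y = 3.79·(-44.5) + (-34) = -202.655.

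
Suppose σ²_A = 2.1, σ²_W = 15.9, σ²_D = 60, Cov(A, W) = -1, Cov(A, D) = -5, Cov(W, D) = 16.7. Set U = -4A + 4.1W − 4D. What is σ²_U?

σ²_U = a²·σ²_A + b²·σ²_W + c²·σ²_D + 2ab·Cov(A, W) + 2ac·Cov(A, D) + 2bc·Cov(W, D), with a = -4, b = 4.1, c = -4.
= 33.6 + 267.279 + 960 + 32.8 + (-160) + (-547.76)
= 585.919.

σ²_U = 585.919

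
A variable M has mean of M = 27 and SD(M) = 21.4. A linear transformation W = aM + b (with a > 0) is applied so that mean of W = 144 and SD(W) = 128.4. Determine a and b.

a = 6, b = -18

SD(W) = a·SD(M) (a > 0), so a = 128.4/21.4 = 6.
mean of W = a·mean of M + b, so b = 144 − 6·27 = -18.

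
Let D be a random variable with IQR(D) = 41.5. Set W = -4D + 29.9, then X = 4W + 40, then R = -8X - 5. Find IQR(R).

IQR(R) = 5312

IQR(W) = |-4|·41.5 = 166.
IQR(X) = |4|·166 = 664.
IQR(R) = |-8|·664 = 5312.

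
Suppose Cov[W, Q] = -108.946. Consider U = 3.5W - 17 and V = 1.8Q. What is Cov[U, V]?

Cov[U, V] = a·c·Cov[W, Q] = 3.5·1.8·(-108.946) = -686.3598. Additive constants drop out.

Cov[U, V] = -686.3598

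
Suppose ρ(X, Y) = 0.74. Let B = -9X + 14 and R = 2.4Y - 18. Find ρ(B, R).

Linear rescalings preserve |correlation|; the slopes -9 and 2.4 have opposite signs, so the correlation flips sign: ρ(B, R) = −ρ(X, Y) = -0.74.

ρ(B, R) = -0.74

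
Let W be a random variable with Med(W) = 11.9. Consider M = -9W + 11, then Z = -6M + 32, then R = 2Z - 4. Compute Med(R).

Med(M) = (-9)·11.9 + 11 = -96.1.
Med(Z) = (-6)·(-96.1) + 32 = 608.6.
Med(R) = 2·608.6 + (-4) = 1213.2.

Med(R) = 1213.2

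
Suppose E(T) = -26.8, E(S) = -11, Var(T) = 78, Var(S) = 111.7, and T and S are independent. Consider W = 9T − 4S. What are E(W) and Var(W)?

E(W) = 9·E(T) + (-4)·E(S) = 9·(-26.8) + (-4)·(-11) = -197.2.
Var(W) = a²·Var(T) + b²·Var(S) + 2ab·Cov(T, S) with a = 9, b = -4.
Independence gives Cov(T, S) = 0.
= 9²·78 + (-4)²·111.7 + 2·9·(-4)·0
= 6318 + 1787.2 + 0 = 8105.2.

E(W) = -197.2, Var(W) = 8105.2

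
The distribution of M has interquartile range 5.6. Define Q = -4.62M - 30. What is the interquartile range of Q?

Under Q = aM + b, IQR(Q) = |a|·IQR(M) = |-4.62|·5.6 = 25.872 (shifts cancel; spread scales by |a|).

IQR(Q) = 25.872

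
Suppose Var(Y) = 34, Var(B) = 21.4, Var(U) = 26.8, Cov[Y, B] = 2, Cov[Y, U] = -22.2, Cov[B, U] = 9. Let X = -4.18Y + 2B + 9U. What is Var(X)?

Var(X) = 4811.3496

Var(X) = a²·Var(Y) + b²·Var(B) + c²·Var(U) + 2ab·Cov[Y, B] + 2ac·Cov[Y, U] + 2bc·Cov[B, U], with a = -4.18, b = 2, c = 9.
= 594.0616 + 85.6 + 2170.8 + (-33.44) + 1670.328 + 324
= 4811.3496.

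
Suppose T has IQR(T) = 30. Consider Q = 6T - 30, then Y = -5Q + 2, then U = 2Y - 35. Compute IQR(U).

IQR(U) = 1800

IQR(Q) = |6|·30 = 180.
IQR(Y) = |-5|·180 = 900.
IQR(U) = |2|·900 = 1800.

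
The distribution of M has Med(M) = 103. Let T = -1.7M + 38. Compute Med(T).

A linear map preserves order up to sign, so Med(T) = a·Med(M) + b = (-1.7)·103 + 38 = -137.1.

Med(T) = -137.1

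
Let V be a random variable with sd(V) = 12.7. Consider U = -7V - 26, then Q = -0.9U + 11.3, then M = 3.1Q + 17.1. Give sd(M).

sd(M) = 248.031

sd(U) = |-7|·12.7 = 88.9.
sd(Q) = |-0.9|·88.9 = 80.01.
sd(M) = |3.1|·80.01 = 248.031.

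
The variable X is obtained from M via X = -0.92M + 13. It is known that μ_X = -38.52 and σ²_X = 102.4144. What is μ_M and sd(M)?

From X = -0.92M + 13: μ_X = a·μ_M + b, so μ_M = (μ_X − b)/a = (-38.52 − 13)/(-0.92) = 56.
sd(X) = √102.4144 = 10.12.
sd(X) = |a|·sd(M), so sd(M) = 10.12/|-0.92| = 11.

μ_M = 56, sd(M) = 11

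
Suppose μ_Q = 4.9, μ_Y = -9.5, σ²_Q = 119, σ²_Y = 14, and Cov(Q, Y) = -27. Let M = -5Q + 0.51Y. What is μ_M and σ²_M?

μ_M = (-5)·μ_Q + 0.51·μ_Y = (-5)·4.9 + 0.51·(-9.5) = -29.345.
σ²_M = a²·σ²_Q + b²·σ²_Y + 2ab·Cov(Q, Y) with a = -5, b = 0.51.
= (-5)²·119 + 0.51²·14 + 2·(-5)·0.51·(-27)
= 2975 + 3.6414 + 137.7 = 3116.3414.

μ_M = -29.345, σ²_M = 3116.3414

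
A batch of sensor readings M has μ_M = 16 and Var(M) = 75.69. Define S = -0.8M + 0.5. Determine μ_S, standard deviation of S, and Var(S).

μ_S = -12.3, standard deviation of S = 6.96, Var(S) = 48.4416

S = -0.8M + 0.5 is linear with a = -0.8, b = 0.5.
μ_S = a·μ_M + b = (-0.8)·16 + 0.5 = -12.3.
standard deviation of M = √75.69 = 8.7.
standard deviation of S = |a|·standard deviation of M = |-0.8|·8.7 = 6.96.
Var(S) = a²·Var(M) = (-0.8)²·75.69 = 48.4416 (the additive constant 0.5 does not affect variance).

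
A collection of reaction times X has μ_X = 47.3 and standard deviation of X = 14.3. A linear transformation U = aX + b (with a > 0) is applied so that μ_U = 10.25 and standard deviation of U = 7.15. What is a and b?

standard deviation of U = a·standard deviation of X (a > 0), so a = 7.15/14.3 = 0.5.
μ_U = a·μ_X + b, so b = 10.25 − 0.5·47.3 = -13.4.

a = 0.5, b = -13.4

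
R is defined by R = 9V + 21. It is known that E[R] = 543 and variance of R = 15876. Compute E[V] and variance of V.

E[V] = 58, variance of V = 196

From R = 9V + 21: E[R] = a·E[V] + b, so E[V] = (E[R] − b)/a = (543 − 21)/9 = 58.
variance of R = a²·variance of V, so variance of V = 15876/9² = 196.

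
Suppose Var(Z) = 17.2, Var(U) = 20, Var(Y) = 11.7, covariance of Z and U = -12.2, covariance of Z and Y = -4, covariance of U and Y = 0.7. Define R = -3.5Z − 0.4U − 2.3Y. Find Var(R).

Var(R) = a²·Var(Z) + b²·Var(U) + c²·Var(Y) + 2ab·covariance of Z and U + 2ac·covariance of Z and Y + 2bc·covariance of U and Y, with a = -3.5, b = -0.4, c = -2.3.
= 210.7 + 3.2 + 61.893 + (-34.16) + (-64.4) + 1.288
= 178.521.

Var(R) = 178.521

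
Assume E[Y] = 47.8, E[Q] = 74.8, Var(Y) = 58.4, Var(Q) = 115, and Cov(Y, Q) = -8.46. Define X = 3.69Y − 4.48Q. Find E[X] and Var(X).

E[X] = -158.722, Var(X) = 3382.984144

E[X] = 3.69·E[Y] + (-4.48)·E[Q] = 3.69·47.8 + (-4.48)·74.8 = -158.722.
Var(X) = a²·Var(Y) + b²·Var(Q) + 2ab·Cov(Y, Q) with a = 3.69, b = -4.48.
= 3.69²·58.4 + (-4.48)²·115 + 2·3.69·(-4.48)·(-8.46)
= 795.18024 + 2308.096 + 279.707904 = 3382.984144.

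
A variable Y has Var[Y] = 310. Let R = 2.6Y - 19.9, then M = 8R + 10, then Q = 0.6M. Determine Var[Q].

Var[R] = 2.6²·310 = 2095.6.
Var[M] = 8²·2095.6 = 134118.4.
Var[Q] = 0.6²·134118.4 = 48282.624.

Var[Q] = 48282.624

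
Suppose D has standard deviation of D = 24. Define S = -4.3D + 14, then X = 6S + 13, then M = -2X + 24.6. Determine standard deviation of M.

standard deviation of S = |-4.3|·24 = 103.2.
standard deviation of X = |6|·103.2 = 619.2.
standard deviation of M = |-2|·619.2 = 1238.4.

standard deviation of M = 1238.4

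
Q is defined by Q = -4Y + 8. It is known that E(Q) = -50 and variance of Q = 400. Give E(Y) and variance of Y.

E(Y) = 14.5, variance of Y = 25

From Q = -4Y + 8: E(Q) = a·E(Y) + b, so E(Y) = (E(Q) − b)/a = (-50 − 8)/(-4) = 14.5.
variance of Q = a²·variance of Y, so variance of Y = 400/(-4)² = 25.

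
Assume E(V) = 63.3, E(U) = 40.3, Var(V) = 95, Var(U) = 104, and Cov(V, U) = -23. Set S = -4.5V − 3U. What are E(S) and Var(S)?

E(S) = -405.75, Var(S) = 2238.75

E(S) = (-4.5)·E(V) + (-3)·E(U) = (-4.5)·63.3 + (-3)·40.3 = -405.75.
Var(S) = a²·Var(V) + b²·Var(U) + 2ab·Cov(V, U) with a = -4.5, b = -3.
= (-4.5)²·95 + (-3)²·104 + 2·(-4.5)·(-3)·(-23)
= 1923.75 + 936 + (-621) = 2238.75.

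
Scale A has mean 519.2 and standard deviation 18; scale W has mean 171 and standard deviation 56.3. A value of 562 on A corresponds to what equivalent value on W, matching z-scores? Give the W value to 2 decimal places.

W = 304.87

z = (562 − 519.2)/18 ≈ 2.3778.
W = 171 + z·56.3 = 171 + (562 − 519.2)·56.3/18 ≈ 304.87.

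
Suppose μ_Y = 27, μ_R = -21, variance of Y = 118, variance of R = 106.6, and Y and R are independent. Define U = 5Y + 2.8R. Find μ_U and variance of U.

μ_U = 76.2, variance of U = 3785.744

μ_U = 5·μ_Y + 2.8·μ_R = 5·27 + 2.8·(-21) = 76.2.
variance of U = a²·variance of Y + b²·variance of R + 2ab·Cov[Y, R] with a = 5, b = 2.8.
Independence gives Cov[Y, R] = 0.
= 5²·118 + 2.8²·106.6 + 2·5·2.8·0
= 2950 + 835.744 + 0 = 3785.744.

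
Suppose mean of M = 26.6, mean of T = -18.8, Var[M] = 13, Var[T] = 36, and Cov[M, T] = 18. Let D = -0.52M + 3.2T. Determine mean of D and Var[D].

mean of D = (-0.52)·mean of M + 3.2·mean of T = (-0.52)·26.6 + 3.2·(-18.8) = -73.992.
Var[D] = a²·Var[M] + b²·Var[T] + 2ab·Cov[M, T] with a = -0.52, b = 3.2.
= (-0.52)²·13 + 3.2²·36 + 2·(-0.52)·3.2·18
= 3.5152 + 368.64 + (-59.904) = 312.2512.

mean of D = -73.992, Var[D] = 312.2512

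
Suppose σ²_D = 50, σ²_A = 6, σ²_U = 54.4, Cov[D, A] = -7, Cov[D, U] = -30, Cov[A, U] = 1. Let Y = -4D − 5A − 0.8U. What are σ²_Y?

σ²_Y = 520.816

σ²_Y = a²·σ²_D + b²·σ²_A + c²·σ²_U + 2ab·Cov[D, A] + 2ac·Cov[D, U] + 2bc·Cov[A, U], with a = -4, b = -5, c = -0.8.
= 800 + 150 + 34.816 + (-280) + (-192) + 8
= 520.816.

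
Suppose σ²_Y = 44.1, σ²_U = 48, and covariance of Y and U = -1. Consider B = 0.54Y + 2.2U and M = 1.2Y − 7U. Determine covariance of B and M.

By bilinearity, covariance of B and M = ac·σ²_Y + bd·σ²_U + (ad+bc)·covariance of Y and U, with a=0.54, b=2.2, c=1.2, d=-7.
ac·σ²_Y = 0.54·1.2·44.1 = 28.5768
bd·σ²_U = 2.2·(-7)·48 = -739.2
(ad+bc)·covariance of Y and U = (-1.14)·(-1) = 1.14
covariance of B and M = 28.5768 + (-739.2) + 1.14 = -709.4832.

covariance of B and M = -709.4832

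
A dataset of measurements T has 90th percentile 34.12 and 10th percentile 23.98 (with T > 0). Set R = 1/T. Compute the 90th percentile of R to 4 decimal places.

90th percentile of R = 0.0417

1/T is decreasing on T > 0, so percentile order reverses: P_{90}(R) uses P_{10}(T) = 23.98.
P_{90}(R) = 1/23.98 ≈ 0.0417.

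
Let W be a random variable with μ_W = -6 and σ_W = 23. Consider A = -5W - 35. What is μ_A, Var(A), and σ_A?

A = -5W - 35 is linear with a = -5, b = -35.
μ_A = a·μ_W + b = (-5)·(-6) + (-35) = -5.
Var(W) = 23² = 529.
Var(A) = a²·Var(W) = (-5)²·529 = 13225 (the additive constant -35 does not affect variance).
σ_A = |a|·σ_W = |-5|·23 = 115.

μ_A = -5, Var(A) = 13225, σ_A = 115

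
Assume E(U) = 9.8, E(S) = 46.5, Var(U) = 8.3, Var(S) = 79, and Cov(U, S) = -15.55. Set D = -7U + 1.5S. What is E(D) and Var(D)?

E(D) = (-7)·E(U) + 1.5·E(S) = (-7)·9.8 + 1.5·46.5 = 1.15.
Var(D) = a²·Var(U) + b²·Var(S) + 2ab·Cov(U, S) with a = -7, b = 1.5.
= (-7)²·8.3 + 1.5²·79 + 2·(-7)·1.5·(-15.55)
= 406.7 + 177.75 + 326.55 = 911.

E(D) = 1.15, Var(D) = 911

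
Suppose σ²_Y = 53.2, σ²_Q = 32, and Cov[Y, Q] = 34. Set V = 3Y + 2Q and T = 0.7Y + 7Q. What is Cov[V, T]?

Cov[V, T] = 1321.32

By bilinearity, Cov[V, T] = ac·σ²_Y + bd·σ²_Q + (ad+bc)·Cov[Y, Q], with a=3, b=2, c=0.7, d=7.
ac·σ²_Y = 3·0.7·53.2 = 111.72
bd·σ²_Q = 2·7·32 = 448
(ad+bc)·Cov[Y, Q] = (22.4)·34 = 761.6
Cov[V, T] = 111.72 + 448 + 761.6 = 1321.32.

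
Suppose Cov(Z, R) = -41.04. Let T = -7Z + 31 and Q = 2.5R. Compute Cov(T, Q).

Cov(T, Q) = a·c·Cov(Z, R) = (-7)·2.5·(-41.04) = 718.2. Additive constants drop out.

Cov(T, Q) = 718.2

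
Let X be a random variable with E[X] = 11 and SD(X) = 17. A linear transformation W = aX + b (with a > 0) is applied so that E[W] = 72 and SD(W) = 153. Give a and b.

a = 9, b = -27

SD(W) = a·SD(X) (a > 0), so a = 153/17 = 9.
E[W] = a·E[X] + b, so b = 72 − 9·11 = -27.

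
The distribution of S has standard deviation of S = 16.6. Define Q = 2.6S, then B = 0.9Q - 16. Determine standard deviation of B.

standard deviation of B = 38.844

standard deviation of Q = |2.6|·16.6 = 43.16.
standard deviation of B = |0.9|·43.16 = 38.844.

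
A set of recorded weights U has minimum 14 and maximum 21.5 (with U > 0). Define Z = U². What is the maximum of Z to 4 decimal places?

U² is increasing on this domain, so max(Z) comes from max(U) = 21.5: max(Z) = square(21.5) = 462.25.

max(Z) = 462.25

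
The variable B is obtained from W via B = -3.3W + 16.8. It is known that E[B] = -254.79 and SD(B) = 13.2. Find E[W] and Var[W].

E[W] = 82.3, Var[W] = 16

From B = -3.3W + 16.8: E[B] = a·E[W] + b, so E[W] = (E[B] − b)/a = (-254.79 − 16.8)/(-3.3) = 82.3.
Var[B] = 13.2² = 174.24.
Var[B] = a²·Var[W], so Var[W] = 174.24/(-3.3)² = 16.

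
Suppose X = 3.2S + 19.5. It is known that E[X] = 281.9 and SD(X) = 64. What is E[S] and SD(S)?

E[S] = 82, SD(S) = 20

From X = 3.2S + 19.5: E[X] = a·E[S] + b, so E[S] = (E[X] − b)/a = (281.9 − 19.5)/3.2 = 82.
SD(X) = |a|·SD(S), so SD(S) = 64/|3.2| = 20.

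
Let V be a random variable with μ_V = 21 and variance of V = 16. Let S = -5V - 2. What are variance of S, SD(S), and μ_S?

S = -5V - 2 is linear with a = -5, b = -2.
variance of S = a²·variance of V = (-5)²·16 = 400 (the additive constant -2 does not affect variance).
SD(V) = √16 = 4.
SD(S) = |a|·SD(V) = |-5|·4 = 20.
μ_S = a·μ_V + b = (-5)·21 + (-2) = -107.

variance of S = 400, SD(S) = 20, μ_S = -107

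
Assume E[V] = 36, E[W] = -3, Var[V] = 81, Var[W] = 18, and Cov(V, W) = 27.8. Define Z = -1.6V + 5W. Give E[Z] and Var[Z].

E[Z] = (-1.6)·E[V] + 5·E[W] = (-1.6)·36 + 5·(-3) = -72.6.
Var[Z] = a²·Var[V] + b²·Var[W] + 2ab·Cov(V, W) with a = -1.6, b = 5.
= (-1.6)²·81 + 5²·18 + 2·(-1.6)·5·27.8
= 207.36 + 450 + (-444.8) = 212.56.

E[Z] = -72.6, Var[Z] = 212.56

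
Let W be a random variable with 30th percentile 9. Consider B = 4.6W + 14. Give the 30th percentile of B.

Since a = 4.6 > 0 the transformation is increasing, so the 30th percentile of B = a·(P_{30} of W) + b = 4.6·9 + 14 = 55.4.

30th percentile of B = 55.4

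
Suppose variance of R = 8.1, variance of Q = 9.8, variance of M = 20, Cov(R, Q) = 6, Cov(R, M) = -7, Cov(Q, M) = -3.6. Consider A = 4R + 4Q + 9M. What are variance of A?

variance of A = a²·variance of R + b²·variance of Q + c²·variance of M + 2ab·Cov(R, Q) + 2ac·Cov(R, M) + 2bc·Cov(Q, M), with a = 4, b = 4, c = 9.
= 129.6 + 156.8 + 1620 + 192 + (-504) + (-259.2)
= 1335.2.

variance of A = 1335.2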